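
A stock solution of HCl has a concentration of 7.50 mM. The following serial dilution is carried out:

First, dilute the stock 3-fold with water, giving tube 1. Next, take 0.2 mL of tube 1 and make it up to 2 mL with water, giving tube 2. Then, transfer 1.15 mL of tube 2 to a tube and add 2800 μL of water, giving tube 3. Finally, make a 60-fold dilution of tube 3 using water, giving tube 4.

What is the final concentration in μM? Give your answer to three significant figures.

Step 1: 3-fold → factor 3
Step 2: 0.2 mL brought to 2 mL → factor 2/0.2 = 10
Step 3: 1.15 mL + 2800 μL = 3.95 mL total → factor 3.95/1.15 = 3.4348
Step 4: 60-fold → factor 60
Overall dilution factor = 3 × 10 × 3.4348 × 60 = 6182.6
Final = 7.50 mM / 6182.6 = 0.001213 mM = 1.21 μM

1.21 μM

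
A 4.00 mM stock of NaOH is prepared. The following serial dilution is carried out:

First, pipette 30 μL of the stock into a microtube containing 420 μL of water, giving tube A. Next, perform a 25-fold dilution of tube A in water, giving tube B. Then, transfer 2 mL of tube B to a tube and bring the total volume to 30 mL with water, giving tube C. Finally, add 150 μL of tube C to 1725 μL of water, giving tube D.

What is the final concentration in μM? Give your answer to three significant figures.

0.0569 μM

Step 1: 30 μL + 420 μL = 450 μL total → factor 450/30 = 15
Step 2: 25-fold → factor 25
Step 3: 2 mL brought to 30 mL → factor 30/2 = 15
Step 4: 150 μL + 1725 μL = 1875 μL total → factor 1875/150 = 12.5
Overall dilution factor = 15 × 25 × 15 × 12.5 = 70312
Final = 4.00 mM / 70312 = 5.689 × 10^-5 mM = 0.0569 μM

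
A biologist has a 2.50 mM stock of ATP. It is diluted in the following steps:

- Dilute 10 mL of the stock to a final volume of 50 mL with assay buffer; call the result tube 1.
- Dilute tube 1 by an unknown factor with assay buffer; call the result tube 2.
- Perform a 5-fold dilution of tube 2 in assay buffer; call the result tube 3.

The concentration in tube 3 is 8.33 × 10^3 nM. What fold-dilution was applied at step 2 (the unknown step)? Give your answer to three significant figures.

Step 1: 10 mL brought to 50 mL → factor 50/10 = 5
Step 2: unknown factor x
Step 3: 5-fold → factor 5
Product of known-step factors = 25
Overall factor = 2.50 mM / (8.33 × 10^3 nM) = 300.12
x = 300.12 / 25 = 12.0

12.0-fold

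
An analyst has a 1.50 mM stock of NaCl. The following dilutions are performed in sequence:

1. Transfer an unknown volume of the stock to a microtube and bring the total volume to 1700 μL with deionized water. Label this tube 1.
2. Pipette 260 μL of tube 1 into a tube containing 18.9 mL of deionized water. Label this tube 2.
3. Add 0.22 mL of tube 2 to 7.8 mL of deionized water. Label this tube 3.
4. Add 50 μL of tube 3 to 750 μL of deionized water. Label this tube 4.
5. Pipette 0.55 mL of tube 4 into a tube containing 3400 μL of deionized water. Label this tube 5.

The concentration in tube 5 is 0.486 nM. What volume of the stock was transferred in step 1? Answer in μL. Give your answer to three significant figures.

Step 1: v brought to 1700 μL → factor = 1700 μL/v
Step 2: 260 μL + 18.9 mL = 19160 μL total → factor 19160/260 = 73.692
Step 3: 0.22 mL + 7.8 mL = 8.02 mL total → factor 8.02/0.22 = 36.455
Step 4: 50 μL + 750 μL = 800 μL total → factor 800/50 = 16
Step 5: 0.55 mL + 3400 μL = 3.95 mL total → factor 3.95/0.55 = 7.1818
Product of known-step factors = 3.0869 × 10^5
Overall factor = 1.50 mM / (0.486 nM) = 3.0864 × 10^6
Step-1 factor = 3.0864 × 10^6 / 3.0869 × 10^5 = 9.9983
v = 1700 μL / 9.9983 = 170 μL

170 μL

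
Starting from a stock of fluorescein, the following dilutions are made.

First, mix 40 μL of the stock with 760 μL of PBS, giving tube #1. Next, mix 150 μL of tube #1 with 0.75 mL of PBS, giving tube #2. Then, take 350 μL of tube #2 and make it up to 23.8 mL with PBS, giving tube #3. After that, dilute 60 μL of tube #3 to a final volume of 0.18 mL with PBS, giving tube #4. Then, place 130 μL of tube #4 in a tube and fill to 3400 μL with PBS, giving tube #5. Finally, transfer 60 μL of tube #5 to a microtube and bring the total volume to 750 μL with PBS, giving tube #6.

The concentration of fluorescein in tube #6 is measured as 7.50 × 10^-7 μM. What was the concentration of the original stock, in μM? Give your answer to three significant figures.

6.00 μM

Step 1: 40 μL + 760 μL = 800 μL total → factor 800/40 = 20
Step 2: 150 μL + 0.75 mL = 900 μL total → factor 900/150 = 6
Step 3: 350 μL brought to 23.8 mL → factor 23800/350 = 68
Step 4: 60 μL brought to 0.18 mL → factor 180/60 = 3
Step 5: 130 μL brought to 3400 μL → factor 3400/130 = 26.154
Step 6: 60 μL brought to 750 μL → factor 750/60 = 12.5
Overall dilution factor = 20 × 6 × 68 × 3 × 26.154 × 12.5 = 8.0031 × 10^6
Stock = 7.50 × 10^-7 μM × 8.0031 × 10^6 = 6.00 μM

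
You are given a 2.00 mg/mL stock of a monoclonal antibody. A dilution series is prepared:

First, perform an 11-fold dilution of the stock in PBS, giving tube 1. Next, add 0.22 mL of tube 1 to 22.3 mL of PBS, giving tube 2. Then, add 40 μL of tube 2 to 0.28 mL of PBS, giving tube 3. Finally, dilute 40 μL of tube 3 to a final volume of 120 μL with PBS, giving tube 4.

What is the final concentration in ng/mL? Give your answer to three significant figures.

Step 1: 11-fold → factor 11
Step 2: 0.22 mL + 22.3 mL = 22.52 mL total → factor 22.52/0.22 = 102.36
Step 3: 40 μL + 0.28 mL = 320 μL total → factor 320/40 = 8
Step 4: 40 μL brought to 120 μL → factor 120/40 = 3
Overall dilution factor = 11 × 102.36 × 8 × 3 = 27024
Final = 2.00 mg/mL / 27024 = 7.401 × 10^-5 mg/mL = 74.0 ng/mL

74.0 ng/mL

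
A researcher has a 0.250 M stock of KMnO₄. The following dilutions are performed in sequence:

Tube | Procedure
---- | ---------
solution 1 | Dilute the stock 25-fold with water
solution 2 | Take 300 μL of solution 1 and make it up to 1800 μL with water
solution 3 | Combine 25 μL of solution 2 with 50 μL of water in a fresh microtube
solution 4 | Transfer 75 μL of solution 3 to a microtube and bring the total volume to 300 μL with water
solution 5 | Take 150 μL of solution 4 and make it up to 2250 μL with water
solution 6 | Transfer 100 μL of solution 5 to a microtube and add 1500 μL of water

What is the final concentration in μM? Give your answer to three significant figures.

Step 1: 25-fold → factor 25
Step 2: 300 μL brought to 1800 μL → factor 1800/300 = 6
Step 3: 25 μL + 50 μL = 75 μL total → factor 75/25 = 3
Step 4: 75 μL brought to 300 μL → factor 300/75 = 4
Step 5: 150 μL brought to 2250 μL → factor 2250/150 = 15
Step 6: 100 μL + 1500 μL = 1600 μL total → factor 1600/100 = 16
Overall dilution factor = 25 × 6 × 3 × 4 × 15 × 16 = 4.32 × 10^5
Final = 0.250 M / 4.32 × 10^5 = 5.787 × 10^-7 M = 0.579 μM

0.579 μM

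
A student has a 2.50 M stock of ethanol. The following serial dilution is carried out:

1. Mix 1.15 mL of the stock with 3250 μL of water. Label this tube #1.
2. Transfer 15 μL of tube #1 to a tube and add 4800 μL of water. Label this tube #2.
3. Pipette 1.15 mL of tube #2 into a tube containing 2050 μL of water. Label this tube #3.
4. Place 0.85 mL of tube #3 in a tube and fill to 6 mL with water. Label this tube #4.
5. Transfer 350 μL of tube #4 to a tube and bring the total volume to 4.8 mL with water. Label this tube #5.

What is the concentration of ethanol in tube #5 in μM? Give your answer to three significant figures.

Step 1: 1.15 mL + 3250 μL = 4.4 mL total → factor 4.4/1.15 = 3.8261
Step 2: 15 μL + 4800 μL = 4815 μL total → factor 4815/15 = 321
Step 3: 1.15 mL + 2050 μL = 3.2 mL total → factor 3.2/1.15 = 2.7826
Step 4: 0.85 mL brought to 6 mL → factor 6/0.85 = 7.0588
Step 5: 350 μL brought to 4.8 mL → factor 4800/350 = 13.714
Overall dilution factor = 3.8261 × 321 × 2.7826 × 7.0588 × 13.714 = 3.3084 × 10^5
Final = 2.50 M / 3.3084 × 10^5 = 7.557 × 10^-6 M = 7.56 μM

7.56 μM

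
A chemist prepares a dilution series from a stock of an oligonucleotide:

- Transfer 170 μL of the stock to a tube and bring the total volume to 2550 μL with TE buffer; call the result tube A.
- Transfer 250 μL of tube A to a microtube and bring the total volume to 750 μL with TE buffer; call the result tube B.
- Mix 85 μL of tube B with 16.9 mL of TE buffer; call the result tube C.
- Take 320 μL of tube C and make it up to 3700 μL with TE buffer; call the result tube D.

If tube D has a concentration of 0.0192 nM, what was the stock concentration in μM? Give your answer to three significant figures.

2.00 μM

Step 1: 170 μL brought to 2550 μL → factor 2550/170 = 15
Step 2: 250 μL brought to 750 μL → factor 750/250 = 3
Step 3: 85 μL + 16.9 mL = 16985 μL total → factor 16985/85 = 199.82
Step 4: 320 μL brought to 3700 μL → factor 3700/320 = 11.562
Overall dilution factor = 15 × 3 × 199.82 × 11.562 = 1.0397 × 10^5
Stock = 0.0192 nM × 1.0397 × 10^5 = 1996 nM = 2.00 μM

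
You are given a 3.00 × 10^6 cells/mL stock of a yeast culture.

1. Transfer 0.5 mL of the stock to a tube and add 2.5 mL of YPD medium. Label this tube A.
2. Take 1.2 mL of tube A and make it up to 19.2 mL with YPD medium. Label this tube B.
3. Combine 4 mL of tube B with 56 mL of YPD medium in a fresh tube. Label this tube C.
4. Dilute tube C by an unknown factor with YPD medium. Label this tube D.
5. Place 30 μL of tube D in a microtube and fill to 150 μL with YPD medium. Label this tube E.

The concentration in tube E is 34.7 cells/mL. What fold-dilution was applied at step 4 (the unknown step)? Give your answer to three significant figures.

12.0-fold

Step 1: 0.5 mL + 2.5 mL = 3 mL total → factor 3/0.5 = 6
Step 2: 1.2 mL brought to 19.2 mL → factor 19.2/1.2 = 16
Step 3: 4 mL + 56 mL = 60 mL total → factor 60/4 = 15
Step 4: unknown factor x
Step 5: 30 μL brought to 150 μL → factor 150/30 = 5
Product of known-step factors = 7200
Overall factor = 3.00 × 10^6 cells/mL / (34.7 cells/mL) = 86455
x = 86455 / 7200 = 12.0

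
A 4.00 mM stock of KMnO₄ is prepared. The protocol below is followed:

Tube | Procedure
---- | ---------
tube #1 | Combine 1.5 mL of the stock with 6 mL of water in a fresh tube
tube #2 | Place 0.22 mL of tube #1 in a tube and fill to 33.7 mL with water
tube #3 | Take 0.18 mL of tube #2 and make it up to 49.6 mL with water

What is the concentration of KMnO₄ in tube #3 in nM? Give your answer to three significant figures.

Step 1: 1.5 mL + 6 mL = 7.5 mL total → factor 7.5/1.5 = 5
Step 2: 0.22 mL brought to 33.7 mL → factor 33.7/0.22 = 153.18
Step 3: 0.18 mL brought to 49.6 mL → factor 49.6/0.18 = 275.56
Overall dilution factor = 5 × 153.18 × 275.56 = 2.1105 × 10^5
Final = 4.00 mM / 2.1105 × 10^5 = 1.895 × 10^-5 mM = 19.0 nM

19.0 nM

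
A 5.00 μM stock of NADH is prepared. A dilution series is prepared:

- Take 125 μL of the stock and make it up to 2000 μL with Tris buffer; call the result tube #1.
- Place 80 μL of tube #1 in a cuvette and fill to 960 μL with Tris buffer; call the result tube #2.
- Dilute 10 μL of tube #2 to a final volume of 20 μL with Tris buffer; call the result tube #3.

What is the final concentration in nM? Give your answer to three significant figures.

13.0 nM

Step 1: 125 μL brought to 2000 μL → factor 2000/125 = 16
Step 2: 80 μL brought to 960 μL → factor 960/80 = 12
Step 3: 10 μL brought to 20 μL → factor 20/10 = 2
Overall dilution factor = 16 × 12 × 2 = 384
Final = 5.00 μM / 384 = 0.01302 μM = 13.0 nM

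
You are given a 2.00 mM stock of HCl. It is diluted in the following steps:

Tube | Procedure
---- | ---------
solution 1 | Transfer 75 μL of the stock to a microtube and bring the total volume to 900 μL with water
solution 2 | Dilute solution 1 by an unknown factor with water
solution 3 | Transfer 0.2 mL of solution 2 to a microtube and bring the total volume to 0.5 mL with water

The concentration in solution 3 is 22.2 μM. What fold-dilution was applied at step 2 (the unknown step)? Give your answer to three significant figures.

Step 1: 75 μL brought to 900 μL → factor 900/75 = 12
Step 2: unknown factor x
Step 3: 0.2 mL brought to 0.5 mL → factor 0.5/0.2 = 2.5
Product of known-step factors = 30
Overall factor = 2.00 mM / (22.2 μM) = 90.09
x = 90.09 / 30 = 3.00

3.00-fold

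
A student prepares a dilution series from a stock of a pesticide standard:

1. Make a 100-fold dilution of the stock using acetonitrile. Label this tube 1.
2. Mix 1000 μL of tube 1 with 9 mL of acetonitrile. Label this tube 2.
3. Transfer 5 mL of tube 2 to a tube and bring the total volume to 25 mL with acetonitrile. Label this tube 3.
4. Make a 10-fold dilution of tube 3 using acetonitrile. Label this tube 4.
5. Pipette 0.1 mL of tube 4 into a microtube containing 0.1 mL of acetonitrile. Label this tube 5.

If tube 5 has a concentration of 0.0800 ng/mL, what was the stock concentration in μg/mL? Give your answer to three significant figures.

8.00 μg/mL

Step 1: 100-fold → factor 100
Step 2: 1000 μL + 9 mL = 10000 μL total → factor 10000/1000 = 10
Step 3: 5 mL brought to 25 mL → factor 25/5 = 5
Step 4: 10-fold → factor 10
Step 5: 0.1 mL + 0.1 mL = 0.2 mL total → factor 0.2/0.1 = 2
Overall dilution factor = 100 × 10 × 5 × 10 × 2 = 1 × 10^5
Stock = 0.0800 ng/mL × 1 × 10^5 = 8000 ng/mL = 8.00 μg/mL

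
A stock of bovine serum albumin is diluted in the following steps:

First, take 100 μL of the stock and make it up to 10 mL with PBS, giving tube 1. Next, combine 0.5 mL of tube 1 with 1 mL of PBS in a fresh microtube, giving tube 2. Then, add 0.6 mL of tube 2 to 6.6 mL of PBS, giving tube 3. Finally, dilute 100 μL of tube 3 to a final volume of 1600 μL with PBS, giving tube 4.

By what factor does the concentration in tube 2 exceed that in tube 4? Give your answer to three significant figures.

Step 1: 100 μL brought to 10 mL → factor 10000/100 = 100
Step 2: 0.5 mL + 1 mL = 1.5 mL total → factor 1.5/0.5 = 3
Step 3: 0.6 mL + 6.6 mL = 7.2 mL total → factor 7.2/0.6 = 12
Step 4: 100 μL brought to 1600 μL → factor 1600/100 = 16
Dilution factor to tube 2 = 300; to tube 4 = 57600
[tube 2]/[tube 4] = (factor to tube 4)/(factor to tube 2) = 57600/300 = 192

192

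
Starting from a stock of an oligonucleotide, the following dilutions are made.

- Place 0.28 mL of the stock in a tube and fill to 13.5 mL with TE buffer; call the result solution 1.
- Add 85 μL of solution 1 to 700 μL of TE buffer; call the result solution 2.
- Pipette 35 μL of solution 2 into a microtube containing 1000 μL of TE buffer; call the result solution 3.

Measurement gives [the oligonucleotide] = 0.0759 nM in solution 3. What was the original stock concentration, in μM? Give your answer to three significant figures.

0.999 μM

Step 1: 0.28 mL brought to 13.5 mL → factor 13.5/0.28 = 48.214
Step 2: 85 μL + 700 μL = 785 μL total → factor 785/85 = 9.2353
Step 3: 35 μL + 1000 μL = 1035 μL total → factor 1035/35 = 29.571
Overall dilution factor = 48.214 × 9.2353 × 29.571 = 13167
Stock = 0.0759 nM × 13167 = 999.4 nM = 0.999 μM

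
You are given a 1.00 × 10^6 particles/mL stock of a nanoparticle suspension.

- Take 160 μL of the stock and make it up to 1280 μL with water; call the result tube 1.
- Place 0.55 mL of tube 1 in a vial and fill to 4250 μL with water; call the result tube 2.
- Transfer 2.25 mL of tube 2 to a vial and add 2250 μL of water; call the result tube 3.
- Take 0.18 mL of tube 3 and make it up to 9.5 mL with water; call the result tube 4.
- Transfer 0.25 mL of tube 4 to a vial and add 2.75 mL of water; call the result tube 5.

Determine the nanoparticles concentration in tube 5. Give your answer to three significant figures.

12.8 particles/mL

Step 1: 160 μL brought to 1280 μL → factor 1280/160 = 8
Step 2: 0.55 mL brought to 4250 μL → factor 4.25/0.55 = 7.7273
Step 3: 2.25 mL + 2250 μL = 4.5 mL total → factor 4.5/2.25 = 2
Step 4: 0.18 mL brought to 9.5 mL → factor 9.5/0.18 = 52.778
Step 5: 0.25 mL + 2.75 mL = 3 mL total → factor 3/0.25 = 12
Overall dilution factor = 8 × 7.7273 × 2 × 52.778 × 12 = 78303
Final = 1.00 × 10^6 particles/mL / 78303 = 12.8 particles/mL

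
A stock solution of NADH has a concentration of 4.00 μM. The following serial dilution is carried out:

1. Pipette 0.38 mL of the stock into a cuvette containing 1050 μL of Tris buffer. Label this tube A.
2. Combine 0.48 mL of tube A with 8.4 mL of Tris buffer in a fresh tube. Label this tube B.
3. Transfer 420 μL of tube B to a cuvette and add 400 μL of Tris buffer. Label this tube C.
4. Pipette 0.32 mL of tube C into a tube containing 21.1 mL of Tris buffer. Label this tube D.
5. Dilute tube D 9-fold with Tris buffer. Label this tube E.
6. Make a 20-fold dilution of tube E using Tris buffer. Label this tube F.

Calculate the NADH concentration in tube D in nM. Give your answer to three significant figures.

Step 1: 0.38 mL + 1050 μL = 1.43 mL total → factor 1.43/0.38 = 3.7632
Step 2: 0.48 mL + 8.4 mL = 8.88 mL total → factor 8.88/0.48 = 18.5
Step 3: 420 μL + 400 μL = 820 μL total → factor 820/420 = 1.9524
Step 4: 0.32 mL + 21.1 mL = 21.42 mL total → factor 21.42/0.32 = 66.938
Dilution factor through tube D = 3.7632 × 18.5 × 1.9524 × 66.938 = 9098.3
[tube D] = 4.00 μM / 9098.3 = 0.0004396 μM = 0.440 nM

0.440 nM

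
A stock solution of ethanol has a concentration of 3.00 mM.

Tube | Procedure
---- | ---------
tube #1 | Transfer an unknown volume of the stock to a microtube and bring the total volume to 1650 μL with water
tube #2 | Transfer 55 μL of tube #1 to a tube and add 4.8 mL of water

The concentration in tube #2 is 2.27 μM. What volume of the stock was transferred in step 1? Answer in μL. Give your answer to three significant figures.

Step 1: v brought to 1650 μL → factor = 1650 μL/v
Step 2: 55 μL + 4.8 mL = 4855 μL total → factor 4855/55 = 88.273
Product of known-step factors = 88.273
Overall factor = 3.00 mM / (2.27 μM) = 1321.6
Step-1 factor = 1321.6 / 88.273 = 14.972
v = 1650 μL / 14.972 = 110 μL

110 μL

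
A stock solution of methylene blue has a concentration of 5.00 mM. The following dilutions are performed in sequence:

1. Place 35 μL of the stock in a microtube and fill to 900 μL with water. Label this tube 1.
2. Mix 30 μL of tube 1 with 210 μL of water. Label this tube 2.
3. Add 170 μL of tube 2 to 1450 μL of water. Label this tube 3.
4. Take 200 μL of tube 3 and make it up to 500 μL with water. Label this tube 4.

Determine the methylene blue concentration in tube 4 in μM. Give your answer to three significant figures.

1.02 μM

Step 1: 35 μL brought to 900 μL → factor 900/35 = 25.714
Step 2: 30 μL + 210 μL = 240 μL total → factor 240/30 = 8
Step 3: 170 μL + 1450 μL = 1620 μL total → factor 1620/170 = 9.5294
Step 4: 200 μL brought to 500 μL → factor 500/200 = 2.5
Overall dilution factor = 25.714 × 8 × 9.5294 × 2.5 = 4900.8
Final = 5.00 mM / 4900.8 = 0.001020 mM = 1.02 μM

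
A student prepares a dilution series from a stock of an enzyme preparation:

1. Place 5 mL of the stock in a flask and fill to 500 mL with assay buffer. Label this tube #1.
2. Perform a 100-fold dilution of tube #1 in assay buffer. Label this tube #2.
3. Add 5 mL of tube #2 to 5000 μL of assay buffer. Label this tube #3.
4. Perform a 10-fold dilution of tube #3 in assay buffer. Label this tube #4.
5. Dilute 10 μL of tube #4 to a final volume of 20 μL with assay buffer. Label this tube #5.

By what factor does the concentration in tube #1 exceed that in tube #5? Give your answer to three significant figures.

4.00 × 10^3

Step 1: 5 mL brought to 500 mL → factor 500/5 = 100
Step 2: 100-fold → factor 100
Step 3: 5 mL + 5000 μL = 10 mL total → factor 10/5 = 2
Step 4: 10-fold → factor 10
Step 5: 10 μL brought to 20 μL → factor 20/10 = 2
Dilution factor to tube #1 = 100; to tube #5 = 4 × 10^5
[tube #1]/[tube #5] = (factor to tube #5)/(factor to tube #1) = 4 × 10^5/100 = 4.00 × 10^3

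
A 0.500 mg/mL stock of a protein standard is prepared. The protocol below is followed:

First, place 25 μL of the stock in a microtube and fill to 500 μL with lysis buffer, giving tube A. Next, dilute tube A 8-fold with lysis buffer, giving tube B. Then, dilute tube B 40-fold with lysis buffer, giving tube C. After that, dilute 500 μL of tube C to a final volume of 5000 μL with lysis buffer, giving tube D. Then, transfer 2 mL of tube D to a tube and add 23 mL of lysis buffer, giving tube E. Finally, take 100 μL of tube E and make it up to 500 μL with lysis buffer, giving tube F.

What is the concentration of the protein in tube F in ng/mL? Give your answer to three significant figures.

0.125 ng/mL

Step 1: 25 μL brought to 500 μL → factor 500/25 = 20
Step 2: 8-fold → factor 8
Step 3: 40-fold → factor 40
Step 4: 500 μL brought to 5000 μL → factor 5000/500 = 10
Step 5: 2 mL + 23 mL = 25 mL total → factor 25/2 = 12.5
Step 6: 100 μL brought to 500 μL → factor 500/100 = 5
Overall dilution factor = 20 × 8 × 40 × 10 × 12.5 × 5 = 4 × 10^6
Final = 0.500 mg/mL / 4 × 10^6 = 1.250 × 10^-7 mg/mL = 0.125 ng/mL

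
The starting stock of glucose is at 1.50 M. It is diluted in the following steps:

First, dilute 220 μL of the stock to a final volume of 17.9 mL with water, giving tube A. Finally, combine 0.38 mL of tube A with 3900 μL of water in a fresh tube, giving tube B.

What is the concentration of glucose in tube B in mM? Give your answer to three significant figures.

Step 1: 220 μL brought to 17.9 mL → factor 17900/220 = 81.364
Step 2: 0.38 mL + 3900 μL = 4.28 mL total → factor 4.28/0.38 = 11.263
Overall dilution factor = 81.364 × 11.263 = 916.41
Final = 1.50 M / 916.41 = 0.001637 M = 1.64 mM

1.64 mM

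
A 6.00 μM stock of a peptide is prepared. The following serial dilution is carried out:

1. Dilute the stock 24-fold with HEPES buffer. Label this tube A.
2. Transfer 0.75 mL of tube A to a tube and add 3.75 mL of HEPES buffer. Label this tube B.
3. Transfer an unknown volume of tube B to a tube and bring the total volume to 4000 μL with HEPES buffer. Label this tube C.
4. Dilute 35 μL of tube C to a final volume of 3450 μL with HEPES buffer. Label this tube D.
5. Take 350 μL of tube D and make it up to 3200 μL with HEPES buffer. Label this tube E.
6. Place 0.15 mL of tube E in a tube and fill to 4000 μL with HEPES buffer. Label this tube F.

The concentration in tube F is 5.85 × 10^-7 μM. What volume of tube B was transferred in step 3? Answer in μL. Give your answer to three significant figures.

1.35 × 10^3 μL

Step 1: 24-fold → factor 24
Step 2: 0.75 mL + 3.75 mL = 4.5 mL total → factor 4.5/0.75 = 6
Step 3: v brought to 4000 μL → factor = 4000 μL/v
Step 4: 35 μL brought to 3450 μL → factor 3450/35 = 98.571
Step 5: 350 μL brought to 3200 μL → factor 3200/350 = 9.1429
Step 6: 0.15 mL brought to 4000 μL → factor 4/0.15 = 26.667
Product of known-step factors = 3.4607 × 10^6
Overall factor = 6.00 μM / (5.85 × 10^-7 μM) = 1.0256 × 10^7
Step-3 factor = 1.0256 × 10^7 / 3.4607 × 10^6 = 2.9637
v = 4000 μL / 2.9637 = 1.35 × 10^3 μL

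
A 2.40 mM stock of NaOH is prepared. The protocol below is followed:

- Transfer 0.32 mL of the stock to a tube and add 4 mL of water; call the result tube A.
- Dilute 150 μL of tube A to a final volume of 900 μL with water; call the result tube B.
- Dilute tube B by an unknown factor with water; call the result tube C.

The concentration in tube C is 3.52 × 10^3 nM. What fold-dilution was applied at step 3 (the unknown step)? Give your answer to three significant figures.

Step 1: 0.32 mL + 4 mL = 4.32 mL total → factor 4.32/0.32 = 13.5
Step 2: 150 μL brought to 900 μL → factor 900/150 = 6
Step 3: unknown factor x
Product of known-step factors = 81
Overall factor = 2.40 mM / (3.52 × 10^3 nM) = 681.82
x = 681.82 / 81 = 8.42

8.42-fold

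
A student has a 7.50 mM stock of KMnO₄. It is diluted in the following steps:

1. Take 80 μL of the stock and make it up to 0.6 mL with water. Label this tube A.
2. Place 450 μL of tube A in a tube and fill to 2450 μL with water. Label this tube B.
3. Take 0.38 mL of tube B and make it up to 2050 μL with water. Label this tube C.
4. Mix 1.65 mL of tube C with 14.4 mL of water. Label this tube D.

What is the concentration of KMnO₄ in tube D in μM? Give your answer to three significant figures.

Step 1: 80 μL brought to 0.6 mL → factor 600/80 = 7.5
Step 2: 450 μL brought to 2450 μL → factor 2450/450 = 5.4444
Step 3: 0.38 mL brought to 2050 μL → factor 2.05/0.38 = 5.3947
Step 4: 1.65 mL + 14.4 mL = 16.05 mL total → factor 16.05/1.65 = 9.7273
Overall dilution factor = 7.5 × 5.4444 × 5.3947 × 9.7273 = 2142.8
Final = 7.50 mM / 2142.8 = 0.003500 mM = 3.50 μM

3.50 μM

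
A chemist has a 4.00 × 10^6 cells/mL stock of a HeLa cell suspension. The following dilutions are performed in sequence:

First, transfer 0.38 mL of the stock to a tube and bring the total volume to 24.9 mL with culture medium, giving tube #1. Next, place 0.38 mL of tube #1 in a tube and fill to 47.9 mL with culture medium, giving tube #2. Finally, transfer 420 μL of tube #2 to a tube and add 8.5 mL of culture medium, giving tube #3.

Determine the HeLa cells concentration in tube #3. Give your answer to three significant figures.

Step 1: 0.38 mL brought to 24.9 mL → factor 24.9/0.38 = 65.526
Step 2: 0.38 mL brought to 47.9 mL → factor 47.9/0.38 = 126.05
Step 3: 420 μL + 8.5 mL = 8920 μL total → factor 8920/420 = 21.238
Overall dilution factor = 65.526 × 126.05 × 21.238 = 1.7542 × 10^5
Final = 4.00 × 10^6 cells/mL / 1.7542 × 10^5 = 22.8 cells/mL

22.8 cells/mL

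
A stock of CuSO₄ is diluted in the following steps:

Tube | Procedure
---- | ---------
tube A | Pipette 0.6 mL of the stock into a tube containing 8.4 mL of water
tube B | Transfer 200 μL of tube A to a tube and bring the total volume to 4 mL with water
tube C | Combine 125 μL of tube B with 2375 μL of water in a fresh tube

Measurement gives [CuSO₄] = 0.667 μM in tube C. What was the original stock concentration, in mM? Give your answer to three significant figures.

Step 1: 0.6 mL + 8.4 mL = 9 mL total → factor 9/0.6 = 15
Step 2: 200 μL brought to 4 mL → factor 4000/200 = 20
Step 3: 125 μL + 2375 μL = 2500 μL total → factor 2500/125 = 20
Overall dilution factor = 15 × 20 × 20 = 6000
Stock = 0.667 μM × 6000 = 4002 μM = 4.00 mM

4.00 mM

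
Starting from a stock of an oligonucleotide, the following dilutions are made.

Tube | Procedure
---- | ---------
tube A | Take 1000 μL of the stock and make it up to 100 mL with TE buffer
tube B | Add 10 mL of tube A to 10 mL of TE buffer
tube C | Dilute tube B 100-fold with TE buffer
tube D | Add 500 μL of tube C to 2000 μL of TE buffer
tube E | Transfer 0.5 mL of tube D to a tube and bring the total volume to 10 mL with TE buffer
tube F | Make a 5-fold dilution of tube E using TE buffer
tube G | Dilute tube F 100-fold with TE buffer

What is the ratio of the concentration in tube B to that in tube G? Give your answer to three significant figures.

Step 1: 1000 μL brought to 100 mL → factor 1 × 10^5/1000 = 100
Step 2: 10 mL + 10 mL = 20 mL total → factor 20/10 = 2
Step 3: 100-fold → factor 100
Step 4: 500 μL + 2000 μL = 2500 μL total → factor 2500/500 = 5
Step 5: 0.5 mL brought to 10 mL → factor 10/0.5 = 20
Step 6: 5-fold → factor 5
Step 7: 100-fold → factor 100
Dilution factor to tube B = 200; to tube G = 1 × 10^9
[tube B]/[tube G] = (factor to tube G)/(factor to tube B) = 1 × 10^9/200 = 5.00 × 10^6

5.00 × 10^6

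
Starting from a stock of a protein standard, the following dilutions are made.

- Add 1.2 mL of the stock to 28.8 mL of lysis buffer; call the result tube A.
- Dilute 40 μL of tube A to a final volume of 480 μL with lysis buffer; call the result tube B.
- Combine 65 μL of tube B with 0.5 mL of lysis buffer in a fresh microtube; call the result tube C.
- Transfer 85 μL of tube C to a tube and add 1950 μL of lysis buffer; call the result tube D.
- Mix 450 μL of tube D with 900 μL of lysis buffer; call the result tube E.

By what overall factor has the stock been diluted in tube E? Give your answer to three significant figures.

1.87 × 10^5

Step 1: 1.2 mL + 28.8 mL = 30 mL total → factor 30/1.2 = 25
Step 2: 40 μL brought to 480 μL → factor 480/40 = 12
Step 3: 65 μL + 0.5 mL = 565 μL total → factor 565/65 = 8.6923
Step 4: 85 μL + 1950 μL = 2035 μL total → factor 2035/85 = 23.941
Step 5: 450 μL + 900 μL = 1350 μL total → factor 1350/450 = 3
Overall dilution factor = 25 × 12 × 8.6923 × 23.941 × 3 = 1.8729 × 10^5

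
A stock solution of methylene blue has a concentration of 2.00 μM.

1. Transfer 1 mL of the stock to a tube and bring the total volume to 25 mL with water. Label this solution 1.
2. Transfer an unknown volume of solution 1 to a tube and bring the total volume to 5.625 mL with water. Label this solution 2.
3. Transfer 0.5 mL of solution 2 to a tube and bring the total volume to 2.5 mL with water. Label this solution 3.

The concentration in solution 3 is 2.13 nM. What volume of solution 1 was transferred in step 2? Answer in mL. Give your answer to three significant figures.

Step 1: 1 mL brought to 25 mL → factor 25/1 = 25
Step 2: v brought to 5.625 mL → factor = 5.625 mL/v
Step 3: 0.5 mL brought to 2.5 mL → factor 2.5/0.5 = 5
Product of known-step factors = 125
Overall factor = 2.00 μM / (2.13 nM) = 938.97
Step-2 factor = 938.97 / 125 = 7.5117
v = 5.625 mL / 7.5117 = 0.749 mL

0.749 mL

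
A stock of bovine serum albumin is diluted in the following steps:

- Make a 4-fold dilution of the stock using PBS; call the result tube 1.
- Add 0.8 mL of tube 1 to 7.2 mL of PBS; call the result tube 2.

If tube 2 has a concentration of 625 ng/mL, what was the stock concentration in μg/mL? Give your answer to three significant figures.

25.0 μg/mL

Step 1: 4-fold → factor 4
Step 2: 0.8 mL + 7.2 mL = 8 mL total → factor 8/0.8 = 10
Overall dilution factor = 4 × 10 = 40
Stock = 625 ng/mL × 40 = 2.500 × 10^4 ng/mL = 25.0 μg/mL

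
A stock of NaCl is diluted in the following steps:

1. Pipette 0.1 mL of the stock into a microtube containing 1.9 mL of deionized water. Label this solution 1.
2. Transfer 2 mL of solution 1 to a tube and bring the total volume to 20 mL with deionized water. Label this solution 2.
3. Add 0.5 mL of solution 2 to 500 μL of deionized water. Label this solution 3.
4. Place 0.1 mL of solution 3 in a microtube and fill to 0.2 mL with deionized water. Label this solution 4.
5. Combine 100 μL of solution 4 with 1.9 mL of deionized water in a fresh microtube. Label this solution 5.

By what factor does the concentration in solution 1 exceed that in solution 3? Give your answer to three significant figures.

Step 1: 0.1 mL + 1.9 mL = 2 mL total → factor 2/0.1 = 20
Step 2: 2 mL brought to 20 mL → factor 20/2 = 10
Step 3: 0.5 mL + 500 μL = 1 mL total → factor 1/0.5 = 2
Dilution factor to solution 1 = 20; to solution 3 = 400
[solution 1]/[solution 3] = (factor to solution 3)/(factor to solution 1) = 400/20 = 20.0

20.0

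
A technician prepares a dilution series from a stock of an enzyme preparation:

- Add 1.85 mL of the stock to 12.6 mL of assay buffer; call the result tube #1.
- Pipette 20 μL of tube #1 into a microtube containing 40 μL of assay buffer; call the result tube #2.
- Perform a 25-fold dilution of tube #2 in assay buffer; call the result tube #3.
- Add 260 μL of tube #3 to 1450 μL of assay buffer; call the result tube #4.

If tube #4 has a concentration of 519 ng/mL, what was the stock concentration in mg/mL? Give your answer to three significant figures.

Step 1: 1.85 mL + 12.6 mL = 14.45 mL total → factor 14.45/1.85 = 7.8108
Step 2: 20 μL + 40 μL = 60 μL total → factor 60/20 = 3
Step 3: 25-fold → factor 25
Step 4: 260 μL + 1450 μL = 1710 μL total → factor 1710/260 = 6.5769
Overall dilution factor = 7.8108 × 3 × 25 × 6.5769 = 3852.8
Stock = 519 ng/mL × 3852.8 = 2.000 × 10^6 ng/mL = 2.00 mg/mL

2.00 mg/mL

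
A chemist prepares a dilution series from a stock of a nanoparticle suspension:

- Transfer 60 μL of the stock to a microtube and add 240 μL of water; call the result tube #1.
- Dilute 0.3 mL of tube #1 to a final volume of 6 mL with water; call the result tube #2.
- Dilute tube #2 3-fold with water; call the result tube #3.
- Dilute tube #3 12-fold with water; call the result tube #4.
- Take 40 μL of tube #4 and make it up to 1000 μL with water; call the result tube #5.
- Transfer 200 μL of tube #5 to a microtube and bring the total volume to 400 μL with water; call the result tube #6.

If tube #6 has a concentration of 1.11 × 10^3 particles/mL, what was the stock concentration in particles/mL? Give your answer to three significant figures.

Step 1: 60 μL + 240 μL = 300 μL total → factor 300/60 = 5
Step 2: 0.3 mL brought to 6 mL → factor 6/0.3 = 20
Step 3: 3-fold → factor 3
Step 4: 12-fold → factor 12
Step 5: 40 μL brought to 1000 μL → factor 1000/40 = 25
Step 6: 200 μL brought to 400 μL → factor 400/200 = 2
Overall dilution factor = 5 × 20 × 3 × 12 × 25 × 2 = 1.8 × 10^5
Stock = 1.11 × 10^3 particles/mL × 1.8 × 10^5 = 2.00 × 10^8 particles/mL

2.00 × 10^8 particles/mL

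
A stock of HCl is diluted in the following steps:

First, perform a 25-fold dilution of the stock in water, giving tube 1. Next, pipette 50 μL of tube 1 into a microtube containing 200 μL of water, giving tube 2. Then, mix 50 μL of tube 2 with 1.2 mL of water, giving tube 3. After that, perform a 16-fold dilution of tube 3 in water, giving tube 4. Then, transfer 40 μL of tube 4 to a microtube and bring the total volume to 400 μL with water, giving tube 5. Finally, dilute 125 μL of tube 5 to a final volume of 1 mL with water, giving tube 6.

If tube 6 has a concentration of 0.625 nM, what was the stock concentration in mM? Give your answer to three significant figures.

2.50 mM

Step 1: 25-fold → factor 25
Step 2: 50 μL + 200 μL = 250 μL total → factor 250/50 = 5
Step 3: 50 μL + 1.2 mL = 1250 μL total → factor 1250/50 = 25
Step 4: 16-fold → factor 16
Step 5: 40 μL brought to 400 μL → factor 400/40 = 10
Step 6: 125 μL brought to 1 mL → factor 1000/125 = 8
Overall dilution factor = 25 × 5 × 25 × 16 × 10 × 8 = 4 × 10^6
Stock = 0.625 nM × 4 × 10^6 = 2.500 × 10^6 nM = 2.50 mM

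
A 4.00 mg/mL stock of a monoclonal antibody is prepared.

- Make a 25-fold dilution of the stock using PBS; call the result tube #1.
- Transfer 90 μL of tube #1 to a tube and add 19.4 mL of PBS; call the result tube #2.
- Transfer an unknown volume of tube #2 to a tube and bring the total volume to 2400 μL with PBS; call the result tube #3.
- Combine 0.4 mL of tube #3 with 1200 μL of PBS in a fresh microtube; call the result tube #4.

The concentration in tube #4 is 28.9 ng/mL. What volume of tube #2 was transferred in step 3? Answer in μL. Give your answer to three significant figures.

376 μL

Step 1: 25-fold → factor 25
Step 2: 90 μL + 19.4 mL = 19490 μL total → factor 19490/90 = 216.56
Step 3: v brought to 2400 μL → factor = 2400 μL/v
Step 4: 0.4 mL + 1200 μL = 1.6 mL total → factor 1.6/0.4 = 4
Product of known-step factors = 21656
Overall factor = 4.00 mg/mL / (28.9 ng/mL) = 1.3841 × 10^5
Step-3 factor = 1.3841 × 10^5 / 21656 = 6.3914
v = 2400 μL / 6.3914 = 376 μL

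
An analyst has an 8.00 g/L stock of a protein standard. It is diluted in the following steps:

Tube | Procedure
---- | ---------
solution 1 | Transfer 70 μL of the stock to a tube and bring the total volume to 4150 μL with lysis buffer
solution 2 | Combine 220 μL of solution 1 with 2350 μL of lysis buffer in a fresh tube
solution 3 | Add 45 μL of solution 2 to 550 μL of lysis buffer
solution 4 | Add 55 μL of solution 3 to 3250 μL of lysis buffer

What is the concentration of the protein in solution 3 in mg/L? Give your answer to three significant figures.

0.874 mg/L

Step 1: 70 μL brought to 4150 μL → factor 4150/70 = 59.286
Step 2: 220 μL + 2350 μL = 2570 μL total → factor 2570/220 = 11.682
Step 3: 45 μL + 550 μL = 595 μL total → factor 595/45 = 13.222
Dilution factor through solution 3 = 59.286 × 11.682 × 13.222 = 9157.2
[solution 3] = 8.00 g/L / 9157.2 = 0.0008736 g/L = 0.874 mg/L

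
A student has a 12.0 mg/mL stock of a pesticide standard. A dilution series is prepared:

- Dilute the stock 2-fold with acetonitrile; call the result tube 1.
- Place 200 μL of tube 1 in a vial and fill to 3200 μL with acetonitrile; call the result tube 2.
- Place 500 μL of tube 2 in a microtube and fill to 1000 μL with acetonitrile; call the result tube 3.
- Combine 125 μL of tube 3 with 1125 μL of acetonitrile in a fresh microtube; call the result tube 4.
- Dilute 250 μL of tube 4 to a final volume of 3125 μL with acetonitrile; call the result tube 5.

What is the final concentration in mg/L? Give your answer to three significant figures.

1.50 mg/L

Step 1: 2-fold → factor 2
Step 2: 200 μL brought to 3200 μL → factor 3200/200 = 16
Step 3: 500 μL brought to 1000 μL → factor 1000/500 = 2
Step 4: 125 μL + 1125 μL = 1250 μL total → factor 1250/125 = 10
Step 5: 250 μL brought to 3125 μL → factor 3125/250 = 12.5
Overall dilution factor = 2 × 16 × 2 × 10 × 12.5 = 8000
Final = 12.0 mg/mL / 8000 = 0.001500 mg/mL = 1.50 mg/L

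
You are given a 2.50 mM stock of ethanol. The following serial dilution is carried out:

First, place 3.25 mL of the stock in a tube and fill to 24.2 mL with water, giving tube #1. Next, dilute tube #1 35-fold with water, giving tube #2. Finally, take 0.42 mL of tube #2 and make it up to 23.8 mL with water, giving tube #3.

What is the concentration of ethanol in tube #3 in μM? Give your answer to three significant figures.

Step 1: 3.25 mL brought to 24.2 mL → factor 24.2/3.25 = 7.4462
Step 2: 35-fold → factor 35
Step 3: 0.42 mL brought to 23.8 mL → factor 23.8/0.42 = 56.667
Overall dilution factor = 7.4462 × 35 × 56.667 = 14768
Final = 2.50 mM / 14768 = 0.0001693 mM = 0.169 μM

0.169 μM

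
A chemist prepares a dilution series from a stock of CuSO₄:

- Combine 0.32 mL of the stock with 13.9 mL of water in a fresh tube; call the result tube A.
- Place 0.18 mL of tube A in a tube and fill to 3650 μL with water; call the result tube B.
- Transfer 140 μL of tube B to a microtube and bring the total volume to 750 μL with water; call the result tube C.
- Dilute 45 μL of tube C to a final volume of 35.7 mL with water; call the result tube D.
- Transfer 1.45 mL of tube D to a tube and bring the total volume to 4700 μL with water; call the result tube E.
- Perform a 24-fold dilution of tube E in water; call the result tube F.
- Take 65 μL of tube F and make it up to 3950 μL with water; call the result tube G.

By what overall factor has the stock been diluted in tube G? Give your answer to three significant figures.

1.81 × 10^10

Step 1: 0.32 mL + 13.9 mL = 14.22 mL total → factor 14.22/0.32 = 44.438
Step 2: 0.18 mL brought to 3650 μL → factor 3.65/0.18 = 20.278
Step 3: 140 μL brought to 750 μL → factor 750/140 = 5.3571
Step 4: 45 μL brought to 35.7 mL → factor 35700/45 = 793.33
Step 5: 1.45 mL brought to 4700 μL → factor 4.7/1.45 = 3.2414
Step 6: 24-fold → factor 24
Step 7: 65 μL brought to 3950 μL → factor 3950/65 = 60.769
Overall dilution factor = 44.438 × 20.278 × 5.3571 × 793.33 × 3.2414 × 24 × 60.769 = 1.8104 × 10^10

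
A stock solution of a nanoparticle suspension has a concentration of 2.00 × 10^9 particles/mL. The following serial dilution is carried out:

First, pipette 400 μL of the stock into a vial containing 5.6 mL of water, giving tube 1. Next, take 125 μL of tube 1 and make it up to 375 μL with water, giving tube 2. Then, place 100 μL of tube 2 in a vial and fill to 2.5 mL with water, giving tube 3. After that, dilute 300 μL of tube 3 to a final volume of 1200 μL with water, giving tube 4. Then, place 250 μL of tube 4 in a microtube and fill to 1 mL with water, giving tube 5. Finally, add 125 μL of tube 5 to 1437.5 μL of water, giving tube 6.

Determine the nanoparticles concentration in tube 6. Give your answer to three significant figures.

Step 1: 400 μL + 5.6 mL = 6000 μL total → factor 6000/400 = 15
Step 2: 125 μL brought to 375 μL → factor 375/125 = 3
Step 3: 100 μL brought to 2.5 mL → factor 2500/100 = 25
Step 4: 300 μL brought to 1200 μL → factor 1200/300 = 4
Step 5: 250 μL brought to 1 mL → factor 1000/250 = 4
Step 6: 125 μL + 1437.5 μL = 1562.5 μL total → factor 1562.5/125 = 12.5
Overall dilution factor = 15 × 3 × 25 × 4 × 4 × 12.5 = 2.25 × 10^5
Final = 2.00 × 10^9 particles/mL / 2.25 × 10^5 = 8.89 × 10^3 particles/mL

8.89 × 10^3 particles/mL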